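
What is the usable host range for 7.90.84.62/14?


Network: 7.88.0.0
Broadcast: 7.91.255.255
First usable = network + 1
Last usable = broadcast - 1
Range: 7.88.0.1 to 7.91.255.254


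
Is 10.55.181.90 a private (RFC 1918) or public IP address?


RFC 1918 private ranges:
  10.0.0.0/8 (10.0.0.0 - 10.255.255.255)
  172.16.0.0/12 (172.16.0.0 - 172.31.255.255)
  192.168.0.0/16 (192.168.0.0 - 192.168.255.255)
Private (in 10.0.0.0/8)


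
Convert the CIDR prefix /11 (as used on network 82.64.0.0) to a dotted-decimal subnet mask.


/11 means 11 network bits, 21 host bits
Binary: 11111111111000000000000000000000
Mask: 255.224.0.0


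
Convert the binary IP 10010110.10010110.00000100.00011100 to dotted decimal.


10010110 = 150
10010110 = 150
00000100 = 4
00011100 = 28
IP: 150.150.4.28


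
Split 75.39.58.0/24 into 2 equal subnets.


New prefix = 24 + 1 = 25
Each subnet has 128 addresses
  75.39.58.0/25
  75.39.58.128/25
Subnets: 75.39.58.0/25, 75.39.58.128/25


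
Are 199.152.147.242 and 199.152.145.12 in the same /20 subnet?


Mask: 255.255.240.0
199.152.147.242 AND mask = 199.152.144.0
199.152.145.12 AND mask = 199.152.144.0
Yes, same subnet (199.152.144.0)


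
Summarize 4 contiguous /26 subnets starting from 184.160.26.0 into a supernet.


Original prefix: /26
Number of subnets: 4 = 2^2
New prefix = 26 - 2 = 24
Supernet: 184.160.26.0/24


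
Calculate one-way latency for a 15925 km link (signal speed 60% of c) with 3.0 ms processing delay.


Speed = 0.6 * 3e5 km/s = 180000 km/s
Propagation delay = 15925 / 180000 = 0.0885 s = 88.4722 ms
Processing delay = 3.0 ms
Total one-way latency = 91.4722 ms


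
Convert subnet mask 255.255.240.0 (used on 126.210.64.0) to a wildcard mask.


Subnet mask: 255.255.240.0
Wildcard = 255.255.255.255 - subnet mask
255 - 255 = 0
255 - 255 = 0
255 - 240 = 15
255 - 0 = 255
Wildcard: 0.0.15.255


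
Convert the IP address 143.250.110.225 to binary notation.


143 = 10001111
250 = 11111010
110 = 01101110
225 = 11100001
Binary: 10001111.11111010.01101110.11100001


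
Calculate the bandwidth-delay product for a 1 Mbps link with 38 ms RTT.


BDP = bandwidth * RTT
= 1 Mbps * 38 ms
= 1 * 1e6 * 38 / 1000 bits
= 38000 bits
= 4750 bytes
= 4.6387 KB
BDP = 38000 bits (4750 bytes)


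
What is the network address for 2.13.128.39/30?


IP:   00000010.00001101.10000000.00100111
Mask: 11111111.11111111.11111111.11111100
AND operation:
Net:  00000010.00001101.10000000.00100100
Network: 2.13.128.36/30


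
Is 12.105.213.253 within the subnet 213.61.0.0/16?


Subnet network: 213.61.0.0
Test IP AND mask: 12.105.0.0
No, 12.105.213.253 is not in 213.61.0.0/16


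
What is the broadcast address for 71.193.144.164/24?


Network: 71.193.144.0/24
Host bits = 8
Set all host bits to 1:
Broadcast: 71.193.144.255


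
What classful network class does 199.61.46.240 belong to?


First octet: 199
Binary: 11000111
110xxxxx -> Class C (192-223)
Class C, default mask 255.255.255.0 (/24)


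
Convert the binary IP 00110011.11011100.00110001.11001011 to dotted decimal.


00110011 = 51
11011100 = 220
00110001 = 49
11001011 = 203
IP: 51.220.49.203


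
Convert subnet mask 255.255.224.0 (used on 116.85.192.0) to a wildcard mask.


Subnet mask: 255.255.224.0
Wildcard = 255.255.255.255 - subnet mask
255 - 255 = 0
255 - 255 = 0
255 - 224 = 31
255 - 0 = 255
Wildcard: 0.0.31.255


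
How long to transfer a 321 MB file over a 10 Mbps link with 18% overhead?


Effective throughput = 10 * (1 - 18/100) = 8.2 Mbps
File size in Mb = 321 * 8 = 2568 Mb
Time = 2568 / 8.2
Time = 313.1707 seconds


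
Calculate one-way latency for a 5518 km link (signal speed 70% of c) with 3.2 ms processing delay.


Speed = 0.7 * 3e5 km/s = 210000 km/s
Propagation delay = 5518 / 210000 = 0.0263 s = 26.2762 ms
Processing delay = 3.2 ms
Total one-way latency = 29.4762 ms


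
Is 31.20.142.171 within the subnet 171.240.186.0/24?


Subnet network: 171.240.186.0
Test IP AND mask: 31.20.142.0
No, 31.20.142.171 is not in 171.240.186.0/24


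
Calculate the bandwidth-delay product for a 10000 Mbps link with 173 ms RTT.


BDP = bandwidth * RTT
= 10000 Mbps * 173 ms
= 10000 * 1e6 * 173 / 1000 bits
= 1730000000 bits
= 216250000 bytes
= 211181.6406 KB
BDP = 1730000000 bits (216250000 bytes)


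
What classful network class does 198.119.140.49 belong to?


First octet: 198
Binary: 11000110
110xxxxx -> Class C (192-223)
Class C, default mask 255.255.255.0 (/24)


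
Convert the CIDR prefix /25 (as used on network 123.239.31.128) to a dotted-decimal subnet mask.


/25 means 25 network bits, 7 host bits
Binary: 11111111111111111111111110000000
Mask: 255.255.255.128


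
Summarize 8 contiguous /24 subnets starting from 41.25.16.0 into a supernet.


Original prefix: /24
Number of subnets: 8 = 2^3
New prefix = 24 - 3 = 21
Supernet: 41.25.16.0/21


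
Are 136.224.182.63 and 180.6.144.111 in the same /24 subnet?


Mask: 255.255.255.0
136.224.182.63 AND mask = 136.224.182.0
180.6.144.111 AND mask = 180.6.144.0
No, different subnets (136.224.182.0 vs 180.6.144.0)


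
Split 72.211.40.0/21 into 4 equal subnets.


New prefix = 21 + 2 = 23
Each subnet has 512 addresses
  72.211.40.0/23
  72.211.42.0/23
  72.211.44.0/23
  72.211.46.0/23
Subnets: 72.211.40.0/23, 72.211.42.0/23, 72.211.44.0/23, 72.211.46.0/23


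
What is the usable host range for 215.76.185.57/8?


Network: 215.0.0.0
Broadcast: 215.255.255.255
First usable = network + 1
Last usable = broadcast - 1
Range: 215.0.0.1 to 215.255.255.254


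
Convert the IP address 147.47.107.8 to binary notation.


147 = 10010011
47 = 00101111
107 = 01101011
8 = 00001000
Binary: 10010011.00101111.01101011.00001000


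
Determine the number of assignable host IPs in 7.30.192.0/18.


Host bits = 32 - 18 = 14
Total addresses = 2^14 = 16384
Usable = total - 2 (network and broadcast)
Usable hosts: 16382


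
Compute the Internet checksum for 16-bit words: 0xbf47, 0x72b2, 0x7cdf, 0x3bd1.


Sum all words (with carry folding):
+ 0xbf47 = 0xbf47
+ 0x72b2 = 0x31fa
+ 0x7cdf = 0xaed9
+ 0x3bd1 = 0xeaaa
One's complement: ~0xeaaa
Checksum = 0x1555


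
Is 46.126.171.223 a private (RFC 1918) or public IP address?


RFC 1918 private ranges:
  10.0.0.0/8 (10.0.0.0 - 10.255.255.255)
  172.16.0.0/12 (172.16.0.0 - 172.31.255.255)
  192.168.0.0/16 (192.168.0.0 - 192.168.255.255)
Public (not in any RFC 1918 range)


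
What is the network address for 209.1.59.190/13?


IP:   11010001.00000001.00111011.10111110
Mask: 11111111.11111000.00000000.00000000
AND operation:
Net:  11010001.00000000.00000000.00000000
Network: 209.0.0.0/13


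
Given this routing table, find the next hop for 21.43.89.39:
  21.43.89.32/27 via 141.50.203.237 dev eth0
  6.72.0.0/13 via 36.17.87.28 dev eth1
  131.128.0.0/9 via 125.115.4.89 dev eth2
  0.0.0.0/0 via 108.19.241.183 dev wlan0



Longest prefix match for 21.43.89.39:
  /27 21.43.89.32: MATCH
  /13 6.72.0.0: no
  /9 131.128.0.0: no
  /0 0.0.0.0: MATCH
Selected: next-hop 141.50.203.237 via eth0 (matched /27)


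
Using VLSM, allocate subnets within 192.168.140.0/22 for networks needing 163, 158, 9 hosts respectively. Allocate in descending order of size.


163 hosts -> /24 (254 usable): 192.168.140.0/24
158 hosts -> /24 (254 usable): 192.168.141.0/24
9 hosts -> /28 (14 usable): 192.168.142.0/28
Allocation: 192.168.140.0/24 (163 hosts, 254 usable); 192.168.141.0/24 (158 hosts, 254 usable); 192.168.142.0/28 (9 hosts, 14 usable)


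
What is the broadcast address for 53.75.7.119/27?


Network: 53.75.7.96/27
Host bits = 5
Set all host bits to 1:
Broadcast: 53.75.7.127


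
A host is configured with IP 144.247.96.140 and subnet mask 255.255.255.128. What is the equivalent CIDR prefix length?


Binary: 11111111.11111111.11111111.10000000
Count leading 1s
Prefix: /25


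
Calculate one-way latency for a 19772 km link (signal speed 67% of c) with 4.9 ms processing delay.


Speed = 0.67 * 3e5 km/s = 201000 km/s
Propagation delay = 19772 / 201000 = 0.0984 s = 98.3682 ms
Processing delay = 4.9 ms
Total one-way latency = 103.2682 ms


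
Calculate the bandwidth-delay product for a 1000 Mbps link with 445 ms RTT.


BDP = bandwidth * RTT
= 1000 Mbps * 445 ms
= 1000 * 1e6 * 445 / 1000 bits
= 445000000 bits
= 55625000 bytes
= 54321.2891 KB
BDP = 445000000 bits (55625000 bytes)


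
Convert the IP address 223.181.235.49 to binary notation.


223 = 11011111
181 = 10110101
235 = 11101011
49 = 00110001
Binary: 11011111.10110101.11101011.00110001


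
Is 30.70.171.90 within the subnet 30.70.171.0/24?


Subnet network: 30.70.171.0
Test IP AND mask: 30.70.171.0
Yes, 30.70.171.90 is in 30.70.171.0/24


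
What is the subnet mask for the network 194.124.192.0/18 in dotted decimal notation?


/18 means 18 network bits, 14 host bits
Binary: 11111111111111111100000000000000
Mask: 255.255.192.0


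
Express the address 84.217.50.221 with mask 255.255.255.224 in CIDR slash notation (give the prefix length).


Binary: 11111111.11111111.11111111.11100000
Count leading 1s
Prefix: /27


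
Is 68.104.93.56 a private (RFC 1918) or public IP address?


RFC 1918 private ranges:
  10.0.0.0/8 (10.0.0.0 - 10.255.255.255)
  172.16.0.0/12 (172.16.0.0 - 172.31.255.255)
  192.168.0.0/16 (192.168.0.0 - 192.168.255.255)
Public (not in any RFC 1918 range)


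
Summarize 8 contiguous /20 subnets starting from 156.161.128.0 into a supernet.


Original prefix: /20
Number of subnets: 8 = 2^3
New prefix = 20 - 3 = 17
Supernet: 156.161.128.0/17


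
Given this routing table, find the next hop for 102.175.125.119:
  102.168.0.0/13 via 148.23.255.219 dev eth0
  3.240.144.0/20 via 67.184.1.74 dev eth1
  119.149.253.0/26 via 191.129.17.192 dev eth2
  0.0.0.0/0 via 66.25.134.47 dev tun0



Longest prefix match for 102.175.125.119:
  /13 102.168.0.0: MATCH
  /20 3.240.144.0: no
  /26 119.149.253.0: no
  /0 0.0.0.0: MATCH
Selected: next-hop 148.23.255.219 via eth0 (matched /13)


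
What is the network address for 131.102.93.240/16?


IP:   10000011.01100110.01011101.11110000
Mask: 11111111.11111111.00000000.00000000
AND operation:
Net:  10000011.01100110.00000000.00000000
Network: 131.102.0.0/16


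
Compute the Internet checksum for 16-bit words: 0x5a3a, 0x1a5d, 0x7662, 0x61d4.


Sum all words (with carry folding):
+ 0x5a3a = 0x5a3a
+ 0x1a5d = 0x7497
+ 0x7662 = 0xeaf9
+ 0x61d4 = 0x4cce
One's complement: ~0x4cce
Checksum = 0xb331


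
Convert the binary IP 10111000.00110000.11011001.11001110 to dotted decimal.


10111000 = 184
00110000 = 48
11011001 = 217
11001110 = 206
IP: 184.48.217.206


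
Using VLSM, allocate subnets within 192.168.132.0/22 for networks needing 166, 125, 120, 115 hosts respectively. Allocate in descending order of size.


166 hosts -> /24 (254 usable): 192.168.132.0/24
125 hosts -> /25 (126 usable): 192.168.133.0/25
120 hosts -> /25 (126 usable): 192.168.133.128/25
115 hosts -> /25 (126 usable): 192.168.134.0/25
Allocation: 192.168.132.0/24 (166 hosts, 254 usable); 192.168.133.0/25 (125 hosts, 126 usable); 192.168.133.128/25 (120 hosts, 126 usable); 192.168.134.0/25 (115 hosts, 126 usable)


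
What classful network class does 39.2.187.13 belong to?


First octet: 39
Binary: 00100111
0xxxxxxx -> Class A (1-126)
Class A, default mask 255.0.0.0 (/8)


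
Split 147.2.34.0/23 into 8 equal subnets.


New prefix = 23 + 3 = 26
Each subnet has 64 addresses
  147.2.34.0/26
  147.2.34.64/26
  147.2.34.128/26
  147.2.34.192/26
  147.2.35.0/26
  147.2.35.64/26
  147.2.35.128/26
  147.2.35.192/26
Subnets: 147.2.34.0/26, 147.2.34.64/26, 147.2.34.128/26, 147.2.34.192/26, 147.2.35.0/26, 147.2.35.64/26, 147.2.35.128/26, 147.2.35.192/26


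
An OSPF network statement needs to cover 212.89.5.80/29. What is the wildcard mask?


Subnet mask: 255.255.255.248
Wildcard = 255.255.255.255 - subnet mask
255 - 255 = 0
255 - 255 = 0
255 - 255 = 0
255 - 248 = 7
Wildcard: 0.0.0.7


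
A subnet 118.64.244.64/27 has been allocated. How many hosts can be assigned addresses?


Host bits = 32 - 27 = 5
Total addresses = 2^5 = 32
Usable = total - 2 (network and broadcast)
Usable hosts: 30


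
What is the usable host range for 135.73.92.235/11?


Network: 135.64.0.0
Broadcast: 135.95.255.255
First usable = network + 1
Last usable = broadcast - 1
Range: 135.64.0.1 to 135.95.255.254


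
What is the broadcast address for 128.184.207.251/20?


Network: 128.184.192.0/20
Host bits = 12
Set all host bits to 1:
Broadcast: 128.184.207.255


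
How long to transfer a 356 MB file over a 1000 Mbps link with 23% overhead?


Effective throughput = 1000 * (1 - 23/100) = 770 Mbps
File size in Mb = 356 * 8 = 2848 Mb
Time = 2848 / 770
Time = 3.6987 seconds


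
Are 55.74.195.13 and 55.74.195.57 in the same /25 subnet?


Mask: 255.255.255.128
55.74.195.13 AND mask = 55.74.195.0
55.74.195.57 AND mask = 55.74.195.0
Yes, same subnet (55.74.195.0)


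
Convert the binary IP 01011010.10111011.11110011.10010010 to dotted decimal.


01011010 = 90
10111011 = 187
11110011 = 243
10010010 = 146
IP: 90.187.243.146


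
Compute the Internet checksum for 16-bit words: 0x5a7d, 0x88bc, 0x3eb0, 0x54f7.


Sum all words (with carry folding):
+ 0x5a7d = 0x5a7d
+ 0x88bc = 0xe339
+ 0x3eb0 = 0x21ea
+ 0x54f7 = 0x76e1
One's complement: ~0x76e1
Checksum = 0x891e


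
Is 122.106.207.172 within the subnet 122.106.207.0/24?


Subnet network: 122.106.207.0
Test IP AND mask: 122.106.207.0
Yes, 122.106.207.172 is in 122.106.207.0/24


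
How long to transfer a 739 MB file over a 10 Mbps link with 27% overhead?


Effective throughput = 10 * (1 - 27/100) = 7.3 Mbps
File size in Mb = 739 * 8 = 5912 Mb
Time = 5912 / 7.3
Time = 809.863 seconds


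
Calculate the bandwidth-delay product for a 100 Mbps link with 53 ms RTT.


BDP = bandwidth * RTT
= 100 Mbps * 53 ms
= 100 * 1e6 * 53 / 1000 bits
= 5300000 bits
= 662500 bytes
= 646.9727 KB
BDP = 5300000 bits (662500 bytes)


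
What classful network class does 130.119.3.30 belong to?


First octet: 130
Binary: 10000010
10xxxxxx -> Class B (128-191)
Class B, default mask 255.255.0.0 (/16)


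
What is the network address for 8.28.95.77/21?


IP:   00001000.00011100.01011111.01001101
Mask: 11111111.11111111.11111000.00000000
AND operation:
Net:  00001000.00011100.01011000.00000000
Network: 8.28.88.0/21


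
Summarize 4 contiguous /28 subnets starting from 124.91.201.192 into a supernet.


Original prefix: /28
Number of subnets: 4 = 2^2
New prefix = 28 - 2 = 26
Supernet: 124.91.201.192/26


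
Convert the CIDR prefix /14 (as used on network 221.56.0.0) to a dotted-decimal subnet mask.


/14 means 14 network bits, 18 host bits
Binary: 11111111111111000000000000000000
Mask: 255.252.0.0


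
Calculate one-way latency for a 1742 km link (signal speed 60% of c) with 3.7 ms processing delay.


Speed = 0.6 * 3e5 km/s = 180000 km/s
Propagation delay = 1742 / 180000 = 0.0097 s = 9.6778 ms
Processing delay = 3.7 ms
Total one-way latency = 13.3778 ms


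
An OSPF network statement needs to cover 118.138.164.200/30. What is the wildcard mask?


Subnet mask: 255.255.255.252
Wildcard = 255.255.255.255 - subnet mask
255 - 255 = 0
255 - 255 = 0
255 - 255 = 0
255 - 252 = 3
Wildcard: 0.0.0.3


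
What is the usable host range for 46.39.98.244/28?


Network: 46.39.98.240
Broadcast: 46.39.98.255
First usable = network + 1
Last usable = broadcast - 1
Range: 46.39.98.241 to 46.39.98.254


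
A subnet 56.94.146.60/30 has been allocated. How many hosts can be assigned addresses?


Host bits = 32 - 30 = 2
Total addresses = 2^2 = 4
Usable = total - 2 (network and broadcast)
Usable hosts: 2


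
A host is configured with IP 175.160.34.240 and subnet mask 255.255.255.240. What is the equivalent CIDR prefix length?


Binary: 11111111.11111111.11111111.11110000
Count leading 1s
Prefix: /28


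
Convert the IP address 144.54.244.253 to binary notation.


144 = 10010000
54 = 00110110
244 = 11110100
253 = 11111101
Binary: 10010000.00110110.11110100.11111101


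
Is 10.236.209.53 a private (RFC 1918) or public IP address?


RFC 1918 private ranges:
  10.0.0.0/8 (10.0.0.0 - 10.255.255.255)
  172.16.0.0/12 (172.16.0.0 - 172.31.255.255)
  192.168.0.0/16 (192.168.0.0 - 192.168.255.255)
Private (in 10.0.0.0/8)


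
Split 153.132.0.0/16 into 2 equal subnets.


New prefix = 16 + 1 = 17
Each subnet has 32768 addresses
  153.132.0.0/17
  153.132.128.0/17
Subnets: 153.132.0.0/17, 153.132.128.0/17


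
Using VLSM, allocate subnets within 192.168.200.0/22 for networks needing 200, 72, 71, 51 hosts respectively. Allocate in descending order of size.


200 hosts -> /24 (254 usable): 192.168.200.0/24
72 hosts -> /25 (126 usable): 192.168.201.0/25
71 hosts -> /25 (126 usable): 192.168.201.128/25
51 hosts -> /26 (62 usable): 192.168.202.0/26
Allocation: 192.168.200.0/24 (200 hosts, 254 usable); 192.168.201.0/25 (72 hosts, 126 usable); 192.168.201.128/25 (71 hosts, 126 usable); 192.168.202.0/26 (51 hosts, 62 usable)


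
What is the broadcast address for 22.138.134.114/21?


Network: 22.138.128.0/21
Host bits = 11
Set all host bits to 1:
Broadcast: 22.138.135.255


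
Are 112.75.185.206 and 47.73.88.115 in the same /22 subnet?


Mask: 255.255.252.0
112.75.185.206 AND mask = 112.75.184.0
47.73.88.115 AND mask = 47.73.88.0
No, different subnets (112.75.184.0 vs 47.73.88.0)


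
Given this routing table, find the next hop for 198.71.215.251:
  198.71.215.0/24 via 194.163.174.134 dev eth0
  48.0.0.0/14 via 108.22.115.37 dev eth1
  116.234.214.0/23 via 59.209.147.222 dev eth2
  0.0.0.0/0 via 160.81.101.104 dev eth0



Longest prefix match for 198.71.215.251:
  /24 198.71.215.0: MATCH
  /14 48.0.0.0: no
  /23 116.234.214.0: no
  /0 0.0.0.0: MATCH
Selected: next-hop 194.163.174.134 via eth0 (matched /24)


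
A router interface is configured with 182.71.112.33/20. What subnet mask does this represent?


/20 means 20 network bits, 12 host bits
Binary: 11111111111111111111000000000000
Mask: 255.255.240.0


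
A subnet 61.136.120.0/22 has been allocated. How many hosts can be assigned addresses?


Host bits = 32 - 22 = 10
Total addresses = 2^10 = 1024
Usable = total - 2 (network and broadcast)
Usable hosts: 1022


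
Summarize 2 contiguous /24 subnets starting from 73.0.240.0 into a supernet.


Original prefix: /24
Number of subnets: 2 = 2^1
New prefix = 24 - 1 = 23
Supernet: 73.0.240.0/23


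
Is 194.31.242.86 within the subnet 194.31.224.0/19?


Subnet network: 194.31.224.0
Test IP AND mask: 194.31.224.0
Yes, 194.31.242.86 is in 194.31.224.0/19


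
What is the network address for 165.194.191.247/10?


IP:   10100101.11000010.10111111.11110111
Mask: 11111111.11000000.00000000.00000000
AND operation:
Net:  10100101.11000000.00000000.00000000
Network: 165.192.0.0/10


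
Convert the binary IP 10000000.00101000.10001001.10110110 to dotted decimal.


10000000 = 128
00101000 = 40
10001001 = 137
10110110 = 182
IP: 128.40.137.182


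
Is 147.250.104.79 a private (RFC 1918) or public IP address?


RFC 1918 private ranges:
  10.0.0.0/8 (10.0.0.0 - 10.255.255.255)
  172.16.0.0/12 (172.16.0.0 - 172.31.255.255)
  192.168.0.0/16 (192.168.0.0 - 192.168.255.255)
Public (not in any RFC 1918 range)


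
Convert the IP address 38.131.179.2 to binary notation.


38 = 00100110
131 = 10000011
179 = 10110011
2 = 00000010
Binary: 00100110.10000011.10110011.00000010


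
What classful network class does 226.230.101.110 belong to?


First octet: 226
Binary: 11100010
1110xxxx -> Class D (224-239)
Class D (multicast), default mask N/A


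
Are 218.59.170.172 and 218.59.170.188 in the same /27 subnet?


Mask: 255.255.255.224
218.59.170.172 AND mask = 218.59.170.160
218.59.170.188 AND mask = 218.59.170.160
Yes, same subnet (218.59.170.160)


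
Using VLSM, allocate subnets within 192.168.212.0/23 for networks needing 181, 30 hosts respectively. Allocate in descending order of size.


181 hosts -> /24 (254 usable): 192.168.212.0/24
30 hosts -> /27 (30 usable): 192.168.213.0/27
Allocation: 192.168.212.0/24 (181 hosts, 254 usable); 192.168.213.0/27 (30 hosts, 30 usable)


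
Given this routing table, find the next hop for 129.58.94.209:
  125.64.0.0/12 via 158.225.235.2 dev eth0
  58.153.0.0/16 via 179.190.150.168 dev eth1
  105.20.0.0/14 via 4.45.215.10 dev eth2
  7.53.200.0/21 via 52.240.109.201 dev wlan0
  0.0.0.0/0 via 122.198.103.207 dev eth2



Longest prefix match for 129.58.94.209:
  /12 125.64.0.0: no
  /16 58.153.0.0: no
  /14 105.20.0.0: no
  /21 7.53.200.0: no
  /0 0.0.0.0: MATCH
Selected: next-hop 122.198.103.207 via eth2 (matched /0)


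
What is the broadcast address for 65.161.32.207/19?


Network: 65.161.32.0/19
Host bits = 13
Set all host bits to 1:
Broadcast: 65.161.63.255


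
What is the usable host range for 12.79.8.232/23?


Network: 12.79.8.0
Broadcast: 12.79.9.255
First usable = network + 1
Last usable = broadcast - 1
Range: 12.79.8.1 to 12.79.9.254


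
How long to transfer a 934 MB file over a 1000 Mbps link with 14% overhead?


Effective throughput = 1000 * (1 - 14/100) = 860 Mbps
File size in Mb = 934 * 8 = 7472 Mb
Time = 7472 / 860
Time = 8.6884 seconds


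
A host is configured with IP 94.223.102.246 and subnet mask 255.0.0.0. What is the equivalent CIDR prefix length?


Binary: 11111111.00000000.00000000.00000000
Count leading 1s
Prefix: /8


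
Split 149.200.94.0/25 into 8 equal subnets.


New prefix = 25 + 3 = 28
Each subnet has 16 addresses
  149.200.94.0/28
  149.200.94.16/28
  149.200.94.32/28
  149.200.94.48/28
  149.200.94.64/28
  149.200.94.80/28
  149.200.94.96/28
  149.200.94.112/28
Subnets: 149.200.94.0/28, 149.200.94.16/28, 149.200.94.32/28, 149.200.94.48/28, 149.200.94.64/28, 149.200.94.80/28, 149.200.94.96/28, 149.200.94.112/28


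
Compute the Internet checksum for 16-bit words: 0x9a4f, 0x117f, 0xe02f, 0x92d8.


Sum all words (with carry folding):
+ 0x9a4f = 0x9a4f
+ 0x117f = 0xabce
+ 0xe02f = 0x8bfe
+ 0x92d8 = 0x1ed7
One's complement: ~0x1ed7
Checksum = 0xe128


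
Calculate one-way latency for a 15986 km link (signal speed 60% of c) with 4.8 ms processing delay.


Speed = 0.6 * 3e5 km/s = 180000 km/s
Propagation delay = 15986 / 180000 = 0.0888 s = 88.8111 ms
Processing delay = 4.8 ms
Total one-way latency = 93.6111 ms


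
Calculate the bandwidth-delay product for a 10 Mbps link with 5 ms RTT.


BDP = bandwidth * RTT
= 10 Mbps * 5 ms
= 10 * 1e6 * 5 / 1000 bits
= 50000 bits
= 6250 bytes
= 6.1035 KB
BDP = 50000 bits (6250 bytes)


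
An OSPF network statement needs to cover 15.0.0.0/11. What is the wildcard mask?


Subnet mask: 255.224.0.0
Wildcard = 255.255.255.255 - subnet mask
255 - 255 = 0
255 - 224 = 31
255 - 0 = 255
255 - 0 = 255
Wildcard: 0.31.255.255


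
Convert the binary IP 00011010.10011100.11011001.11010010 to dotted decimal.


00011010 = 26
10011100 = 156
11011001 = 217
11010010 = 210
IP: 26.156.217.210


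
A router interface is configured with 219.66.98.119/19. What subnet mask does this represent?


/19 means 19 network bits, 13 host bits
Binary: 11111111111111111110000000000000
Mask: 255.255.224.0


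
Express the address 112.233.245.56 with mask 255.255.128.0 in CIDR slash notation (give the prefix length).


Binary: 11111111.11111111.10000000.00000000
Count leading 1s
Prefix: /17


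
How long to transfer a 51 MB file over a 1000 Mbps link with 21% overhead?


Effective throughput = 1000 * (1 - 21/100) = 790 Mbps
File size in Mb = 51 * 8 = 408 Mb
Time = 408 / 790
Time = 0.5165 seconds


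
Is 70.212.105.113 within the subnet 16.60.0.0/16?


Subnet network: 16.60.0.0
Test IP AND mask: 70.212.0.0
No, 70.212.105.113 is not in 16.60.0.0/16


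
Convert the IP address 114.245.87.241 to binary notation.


114 = 01110010
245 = 11110101
87 = 01010111
241 = 11110001
Binary: 01110010.11110101.01010111.11110001


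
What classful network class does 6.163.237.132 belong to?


First octet: 6
Binary: 00000110
0xxxxxxx -> Class A (1-126)
Class A, default mask 255.0.0.0 (/8)


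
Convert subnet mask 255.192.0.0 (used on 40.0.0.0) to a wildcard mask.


Subnet mask: 255.192.0.0
Wildcard = 255.255.255.255 - subnet mask
255 - 255 = 0
255 - 192 = 63
255 - 0 = 255
255 - 0 = 255
Wildcard: 0.63.255.255


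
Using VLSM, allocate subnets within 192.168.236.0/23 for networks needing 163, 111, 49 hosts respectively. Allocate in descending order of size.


163 hosts -> /24 (254 usable): 192.168.236.0/24
111 hosts -> /25 (126 usable): 192.168.237.0/25
49 hosts -> /26 (62 usable): 192.168.237.128/26
Allocation: 192.168.236.0/24 (163 hosts, 254 usable); 192.168.237.0/25 (111 hosts, 126 usable); 192.168.237.128/26 (49 hosts, 62 usable)


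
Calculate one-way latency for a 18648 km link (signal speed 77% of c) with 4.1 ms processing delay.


Speed = 0.77 * 3e5 km/s = 231000 km/s
Propagation delay = 18648 / 231000 = 0.0807 s = 80.7273 ms
Processing delay = 4.1 ms
Total one-way latency = 84.8273 ms


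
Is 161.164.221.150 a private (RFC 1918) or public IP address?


RFC 1918 private ranges:
  10.0.0.0/8 (10.0.0.0 - 10.255.255.255)
  172.16.0.0/12 (172.16.0.0 - 172.31.255.255)
  192.168.0.0/16 (192.168.0.0 - 192.168.255.255)
Public (not in any RFC 1918 range)


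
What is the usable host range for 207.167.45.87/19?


Network: 207.167.32.0
Broadcast: 207.167.63.255
First usable = network + 1
Last usable = broadcast - 1
Range: 207.167.32.1 to 207.167.63.254


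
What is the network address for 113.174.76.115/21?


IP:   01110001.10101110.01001100.01110011
Mask: 11111111.11111111.11111000.00000000
AND operation:
Net:  01110001.10101110.01001000.00000000
Network: 113.174.72.0/21


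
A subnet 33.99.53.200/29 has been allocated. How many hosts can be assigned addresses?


Host bits = 32 - 29 = 3
Total addresses = 2^3 = 8
Usable = total - 2 (network and broadcast)
Usable hosts: 6


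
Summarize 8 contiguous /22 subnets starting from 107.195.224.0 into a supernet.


Original prefix: /22
Number of subnets: 8 = 2^3
New prefix = 22 - 3 = 19
Supernet: 107.195.224.0/19


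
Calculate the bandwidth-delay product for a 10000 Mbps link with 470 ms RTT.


BDP = bandwidth * RTT
= 10000 Mbps * 470 ms
= 10000 * 1e6 * 470 / 1000 bits
= 4700000000 bits
= 587500000 bytes
= 573730.4688 KB
BDP = 4700000000 bits (587500000 bytes)


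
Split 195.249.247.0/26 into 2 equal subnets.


New prefix = 26 + 1 = 27
Each subnet has 32 addresses
  195.249.247.0/27
  195.249.247.32/27
Subnets: 195.249.247.0/27, 195.249.247.32/27


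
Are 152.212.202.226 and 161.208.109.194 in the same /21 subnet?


Mask: 255.255.248.0
152.212.202.226 AND mask = 152.212.200.0
161.208.109.194 AND mask = 161.208.104.0
No, different subnets (152.212.200.0 vs 161.208.104.0)


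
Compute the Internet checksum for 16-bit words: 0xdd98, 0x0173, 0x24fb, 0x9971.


Sum all words (with carry folding):
+ 0xdd98 = 0xdd98
+ 0x0173 = 0xdf0b
+ 0x24fb = 0x0407
+ 0x9971 = 0x9d78
One's complement: ~0x9d78
Checksum = 0x6287


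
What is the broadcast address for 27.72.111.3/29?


Network: 27.72.111.0/29
Host bits = 3
Set all host bits to 1:
Broadcast: 27.72.111.7


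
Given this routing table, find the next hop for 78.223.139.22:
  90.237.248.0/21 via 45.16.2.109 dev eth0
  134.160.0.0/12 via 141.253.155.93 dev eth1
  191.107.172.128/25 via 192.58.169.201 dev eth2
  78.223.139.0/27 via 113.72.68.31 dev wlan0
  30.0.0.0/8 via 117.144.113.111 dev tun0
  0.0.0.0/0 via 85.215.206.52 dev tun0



Longest prefix match for 78.223.139.22:
  /21 90.237.248.0: no
  /12 134.160.0.0: no
  /25 191.107.172.128: no
  /27 78.223.139.0: MATCH
  /8 30.0.0.0: no
  /0 0.0.0.0: MATCH
Selected: next-hop 113.72.68.31 via wlan0 (matched /27)


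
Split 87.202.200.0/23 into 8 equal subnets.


New prefix = 23 + 3 = 26
Each subnet has 64 addresses
  87.202.200.0/26
  87.202.200.64/26
  87.202.200.128/26
  87.202.200.192/26
  87.202.201.0/26
  87.202.201.64/26
  87.202.201.128/26
  87.202.201.192/26
Subnets: 87.202.200.0/26, 87.202.200.64/26, 87.202.200.128/26, 87.202.200.192/26, 87.202.201.0/26, 87.202.201.64/26, 87.202.201.128/26, 87.202.201.192/26


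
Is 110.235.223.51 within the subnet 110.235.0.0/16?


Subnet network: 110.235.0.0
Test IP AND mask: 110.235.0.0
Yes, 110.235.223.51 is in 110.235.0.0/16


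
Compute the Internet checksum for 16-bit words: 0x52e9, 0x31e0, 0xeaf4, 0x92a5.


Sum all words (with carry folding):
+ 0x52e9 = 0x52e9
+ 0x31e0 = 0x84c9
+ 0xeaf4 = 0x6fbe
+ 0x92a5 = 0x0264
One's complement: ~0x0264
Checksum = 0xfd9b


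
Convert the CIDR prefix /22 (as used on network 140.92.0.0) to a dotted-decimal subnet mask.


/22 means 22 network bits, 10 host bits
Binary: 11111111111111111111110000000000
Mask: 255.255.252.0


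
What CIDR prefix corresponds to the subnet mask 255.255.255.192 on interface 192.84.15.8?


Binary: 11111111.11111111.11111111.11000000
Count leading 1s
Prefix: /26


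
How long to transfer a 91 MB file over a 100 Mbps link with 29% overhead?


Effective throughput = 100 * (1 - 29/100) = 71 Mbps
File size in Mb = 91 * 8 = 728 Mb
Time = 728 / 71
Time = 10.2535 seconds


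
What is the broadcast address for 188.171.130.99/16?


Network: 188.171.0.0/16
Host bits = 16
Set all host bits to 1:
Broadcast: 188.171.255.255


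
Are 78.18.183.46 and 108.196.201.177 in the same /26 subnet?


Mask: 255.255.255.192
78.18.183.46 AND mask = 78.18.183.0
108.196.201.177 AND mask = 108.196.201.128
No, different subnets (78.18.183.0 vs 108.196.201.128)


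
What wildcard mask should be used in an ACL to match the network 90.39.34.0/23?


Subnet mask: 255.255.254.0
Wildcard = 255.255.255.255 - subnet mask
255 - 255 = 0
255 - 255 = 0
255 - 254 = 1
255 - 0 = 255
Wildcard: 0.0.1.255


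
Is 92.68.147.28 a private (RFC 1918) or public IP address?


RFC 1918 private ranges:
  10.0.0.0/8 (10.0.0.0 - 10.255.255.255)
  172.16.0.0/12 (172.16.0.0 - 172.31.255.255)
  192.168.0.0/16 (192.168.0.0 - 192.168.255.255)
Public (not in any RFC 1918 range)


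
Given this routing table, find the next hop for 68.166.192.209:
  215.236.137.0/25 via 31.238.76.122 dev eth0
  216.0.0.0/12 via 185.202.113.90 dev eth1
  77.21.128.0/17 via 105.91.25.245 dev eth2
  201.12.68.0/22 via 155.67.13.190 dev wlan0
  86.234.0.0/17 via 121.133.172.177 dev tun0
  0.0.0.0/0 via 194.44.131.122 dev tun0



Longest prefix match for 68.166.192.209:
  /25 215.236.137.0: no
  /12 216.0.0.0: no
  /17 77.21.128.0: no
  /22 201.12.68.0: no
  /17 86.234.0.0: no
  /0 0.0.0.0: MATCH
Selected: next-hop 194.44.131.122 via tun0 (matched /0)


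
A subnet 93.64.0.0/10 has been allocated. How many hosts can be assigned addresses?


Host bits = 32 - 10 = 22
Total addresses = 2^22 = 4194304
Usable = total - 2 (network and broadcast)
Usable hosts: 4194302


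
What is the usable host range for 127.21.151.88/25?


Network: 127.21.151.0
Broadcast: 127.21.151.127
First usable = network + 1
Last usable = broadcast - 1
Range: 127.21.151.1 to 127.21.151.126


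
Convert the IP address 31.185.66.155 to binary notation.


31 = 00011111
185 = 10111001
66 = 01000010
155 = 10011011
Binary: 00011111.10111001.01000010.10011011


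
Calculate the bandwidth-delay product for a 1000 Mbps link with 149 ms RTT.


BDP = bandwidth * RTT
= 1000 Mbps * 149 ms
= 1000 * 1e6 * 149 / 1000 bits
= 149000000 bits
= 18625000 bytes
= 18188.4766 KB
BDP = 149000000 bits (18625000 bytes)


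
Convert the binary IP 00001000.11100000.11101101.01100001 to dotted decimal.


00001000 = 8
11100000 = 224
11101101 = 237
01100001 = 97
IP: 8.224.237.97


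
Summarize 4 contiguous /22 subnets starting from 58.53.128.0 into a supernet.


Original prefix: /22
Number of subnets: 4 = 2^2
New prefix = 22 - 2 = 20
Supernet: 58.53.128.0/20


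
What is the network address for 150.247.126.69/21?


IP:   10010110.11110111.01111110.01000101
Mask: 11111111.11111111.11111000.00000000
AND operation:
Net:  10010110.11110111.01111000.00000000
Network: 150.247.120.0/21


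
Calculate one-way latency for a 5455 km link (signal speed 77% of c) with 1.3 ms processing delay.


Speed = 0.77 * 3e5 km/s = 231000 km/s
Propagation delay = 5455 / 231000 = 0.0236 s = 23.6147 ms
Processing delay = 1.3 ms
Total one-way latency = 24.9147 ms


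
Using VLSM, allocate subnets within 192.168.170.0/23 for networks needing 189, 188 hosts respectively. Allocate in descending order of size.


189 hosts -> /24 (254 usable): 192.168.170.0/24
188 hosts -> /24 (254 usable): 192.168.171.0/24
Allocation: 192.168.170.0/24 (189 hosts, 254 usable); 192.168.171.0/24 (188 hosts, 254 usable)


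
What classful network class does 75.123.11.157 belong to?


First octet: 75
Binary: 01001011
0xxxxxxx -> Class A (1-126)
Class A, default mask 255.0.0.0 (/8)


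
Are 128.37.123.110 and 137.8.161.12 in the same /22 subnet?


Mask: 255.255.252.0
128.37.123.110 AND mask = 128.37.120.0
137.8.161.12 AND mask = 137.8.160.0
No, different subnets (128.37.120.0 vs 137.8.160.0)


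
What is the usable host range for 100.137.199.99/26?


Network: 100.137.199.64
Broadcast: 100.137.199.127
First usable = network + 1
Last usable = broadcast - 1
Range: 100.137.199.65 to 100.137.199.126


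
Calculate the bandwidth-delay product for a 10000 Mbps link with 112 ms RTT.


BDP = bandwidth * RTT
= 10000 Mbps * 112 ms
= 10000 * 1e6 * 112 / 1000 bits
= 1120000000 bits
= 140000000 bytes
= 136718.75 KB
BDP = 1120000000 bits (140000000 bytes)


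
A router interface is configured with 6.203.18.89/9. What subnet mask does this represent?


/9 means 9 network bits, 23 host bits
Binary: 11111111100000000000000000000000
Mask: 255.128.0.0


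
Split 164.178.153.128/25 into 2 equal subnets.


New prefix = 25 + 1 = 26
Each subnet has 64 addresses
  164.178.153.128/26
  164.178.153.192/26
Subnets: 164.178.153.128/26, 164.178.153.192/26


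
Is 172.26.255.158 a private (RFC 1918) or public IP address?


RFC 1918 private ranges:
  10.0.0.0/8 (10.0.0.0 - 10.255.255.255)
  172.16.0.0/12 (172.16.0.0 - 172.31.255.255)
  192.168.0.0/16 (192.168.0.0 - 192.168.255.255)
Private (in 172.16.0.0/12)


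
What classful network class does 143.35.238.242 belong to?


First octet: 143
Binary: 10001111
10xxxxxx -> Class B (128-191)
Class B, default mask 255.255.0.0 (/16)


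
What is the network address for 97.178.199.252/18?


IP:   01100001.10110010.11000111.11111100
Mask: 11111111.11111111.11000000.00000000
AND operation:
Net:  01100001.10110010.11000000.00000000
Network: 97.178.192.0/18


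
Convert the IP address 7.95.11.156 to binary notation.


7 = 00000111
95 = 01011111
11 = 00001011
156 = 10011100
Binary: 00000111.01011111.00001011.10011100


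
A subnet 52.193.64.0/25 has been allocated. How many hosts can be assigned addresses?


Host bits = 32 - 25 = 7
Total addresses = 2^7 = 128
Usable = total - 2 (network and broadcast)
Usable hosts: 126


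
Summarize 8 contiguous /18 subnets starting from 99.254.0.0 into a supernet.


Original prefix: /18
Number of subnets: 8 = 2^3
New prefix = 18 - 3 = 15
Supernet: 99.254.0.0/15


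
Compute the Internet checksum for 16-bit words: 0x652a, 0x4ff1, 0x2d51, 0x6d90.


Sum all words (with carry folding):
+ 0x652a = 0x652a
+ 0x4ff1 = 0xb51b
+ 0x2d51 = 0xe26c
+ 0x6d90 = 0x4ffd
One's complement: ~0x4ffd
Checksum = 0xb002


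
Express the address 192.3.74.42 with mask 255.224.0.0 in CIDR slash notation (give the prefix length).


Binary: 11111111.11100000.00000000.00000000
Count leading 1s
Prefix: /11


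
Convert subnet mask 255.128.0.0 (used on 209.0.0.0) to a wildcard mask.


Subnet mask: 255.128.0.0
Wildcard = 255.255.255.255 - subnet mask
255 - 255 = 0
255 - 128 = 127
255 - 0 = 255
255 - 0 = 255
Wildcard: 0.127.255.255


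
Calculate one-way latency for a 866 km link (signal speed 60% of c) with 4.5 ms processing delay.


Speed = 0.6 * 3e5 km/s = 180000 km/s
Propagation delay = 866 / 180000 = 0.0048 s = 4.8111 ms
Processing delay = 4.5 ms
Total one-way latency = 9.3111 ms


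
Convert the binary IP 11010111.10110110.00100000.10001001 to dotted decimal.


11010111 = 215
10110110 = 182
00100000 = 32
10001001 = 137
IP: 215.182.32.137


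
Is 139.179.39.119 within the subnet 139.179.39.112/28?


Subnet network: 139.179.39.112
Test IP AND mask: 139.179.39.112
Yes, 139.179.39.119 is in 139.179.39.112/28


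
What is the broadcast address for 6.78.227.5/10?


Network: 6.64.0.0/10
Host bits = 22
Set all host bits to 1:
Broadcast: 6.127.255.255


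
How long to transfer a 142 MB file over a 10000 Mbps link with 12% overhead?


Effective throughput = 10000 * (1 - 12/100) = 8800 Mbps
File size in Mb = 142 * 8 = 1136 Mb
Time = 1136 / 8800
Time = 0.1291 seconds


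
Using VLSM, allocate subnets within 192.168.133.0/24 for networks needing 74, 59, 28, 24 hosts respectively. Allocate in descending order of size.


74 hosts -> /25 (126 usable): 192.168.133.0/25
59 hosts -> /26 (62 usable): 192.168.133.128/26
28 hosts -> /27 (30 usable): 192.168.133.192/27
24 hosts -> /27 (30 usable): 192.168.133.224/27
Allocation: 192.168.133.0/25 (74 hosts, 126 usable); 192.168.133.128/26 (59 hosts, 62 usable); 192.168.133.192/27 (28 hosts, 30 usable); 192.168.133.224/27 (24 hosts, 30 usable)


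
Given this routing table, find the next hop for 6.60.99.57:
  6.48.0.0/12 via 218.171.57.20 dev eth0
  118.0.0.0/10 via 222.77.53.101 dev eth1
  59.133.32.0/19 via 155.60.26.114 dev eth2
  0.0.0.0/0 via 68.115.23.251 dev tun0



Longest prefix match for 6.60.99.57:
  /12 6.48.0.0: MATCH
  /10 118.0.0.0: no
  /19 59.133.32.0: no
  /0 0.0.0.0: MATCH
Selected: next-hop 218.171.57.20 via eth0 (matched /12)


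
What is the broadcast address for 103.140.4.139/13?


Network: 103.136.0.0/13
Host bits = 19
Set all host bits to 1:
Broadcast: 103.143.255.255


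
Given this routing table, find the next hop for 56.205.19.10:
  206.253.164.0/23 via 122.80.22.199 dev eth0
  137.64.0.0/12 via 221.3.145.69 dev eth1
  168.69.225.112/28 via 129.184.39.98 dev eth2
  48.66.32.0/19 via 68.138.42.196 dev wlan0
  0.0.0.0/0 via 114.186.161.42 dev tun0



Longest prefix match for 56.205.19.10:
  /23 206.253.164.0: no
  /12 137.64.0.0: no
  /28 168.69.225.112: no
  /19 48.66.32.0: no
  /0 0.0.0.0: MATCH
Selected: next-hop 114.186.161.42 via tun0 (matched /0)


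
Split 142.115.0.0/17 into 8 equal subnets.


New prefix = 17 + 3 = 20
Each subnet has 4096 addresses
  142.115.0.0/20
  142.115.16.0/20
  142.115.32.0/20
  142.115.48.0/20
  142.115.64.0/20
  142.115.80.0/20
  142.115.96.0/20
  142.115.112.0/20
Subnets: 142.115.0.0/20, 142.115.16.0/20, 142.115.32.0/20, 142.115.48.0/20, 142.115.64.0/20, 142.115.80.0/20, 142.115.96.0/20, 142.115.112.0/20


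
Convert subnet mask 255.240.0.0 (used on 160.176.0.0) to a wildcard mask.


Subnet mask: 255.240.0.0
Wildcard = 255.255.255.255 - subnet mask
255 - 255 = 0
255 - 240 = 15
255 - 0 = 255
255 - 0 = 255
Wildcard: 0.15.255.255


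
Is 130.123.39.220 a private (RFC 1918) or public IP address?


RFC 1918 private ranges:
  10.0.0.0/8 (10.0.0.0 - 10.255.255.255)
  172.16.0.0/12 (172.16.0.0 - 172.31.255.255)
  192.168.0.0/16 (192.168.0.0 - 192.168.255.255)
Public (not in any RFC 1918 range)


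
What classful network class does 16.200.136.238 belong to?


First octet: 16
Binary: 00010000
0xxxxxxx -> Class A (1-126)
Class A, default mask 255.0.0.0 (/8)


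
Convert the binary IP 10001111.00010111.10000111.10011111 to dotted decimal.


10001111 = 143
00010111 = 23
10000111 = 135
10011111 = 159
IP: 143.23.135.159
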